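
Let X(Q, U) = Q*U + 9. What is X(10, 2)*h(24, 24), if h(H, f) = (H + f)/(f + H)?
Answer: 29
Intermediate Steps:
X(Q, U) = 9 + Q*U
h(H, f) = 1 (h(H, f) = (H + f)/(H + f) = 1)
X(10, 2)*h(24, 24) = (9 + 10*2)*1 = (9 + 20)*1 = 29*1 = 29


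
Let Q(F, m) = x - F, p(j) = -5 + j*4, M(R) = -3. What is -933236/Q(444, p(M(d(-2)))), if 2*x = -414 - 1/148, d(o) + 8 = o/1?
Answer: 276237856/192697 ≈ 1433.5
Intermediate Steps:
d(o) = -8 + o (d(o) = -8 + o/1 = -8 + o*1 = -8 + o)
p(j) = -5 + 4*j
x = -61273/296 (x = (-414 - 1/148)/2 = (½)*(-61273/148) = -61273/296 ≈ -207.00)
Q(F, m) = -61273/296 - F
-933236/Q(444, p(M(d(-2)))) = -933236/(-61273/296 - 1*444) = -933236/(-61273/296 - 444) = -933236/(-192697/296) = -933236*(-296/192697) = 276237856/192697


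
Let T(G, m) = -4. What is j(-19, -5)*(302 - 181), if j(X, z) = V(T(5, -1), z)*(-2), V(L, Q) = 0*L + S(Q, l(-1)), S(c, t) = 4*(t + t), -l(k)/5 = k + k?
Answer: -19360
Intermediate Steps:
l(k) = -10*k (l(k) = -5*(k + k) = -10*k)
S(c, t) = 8*t (S(c, t) = 4*(2*t) = 8*t)
V(L, Q) = 80 (V(L, Q) = 0*L + 8*(-10*(-1)) = 0 + 8*10 = 0 + 80 = 80)
j(X, z) = -160 (j(X, z) = 80*(-2) = -160)
j(-19, -5)*(302 - 181) = -160*(302 - 181) = -160*121 = -19360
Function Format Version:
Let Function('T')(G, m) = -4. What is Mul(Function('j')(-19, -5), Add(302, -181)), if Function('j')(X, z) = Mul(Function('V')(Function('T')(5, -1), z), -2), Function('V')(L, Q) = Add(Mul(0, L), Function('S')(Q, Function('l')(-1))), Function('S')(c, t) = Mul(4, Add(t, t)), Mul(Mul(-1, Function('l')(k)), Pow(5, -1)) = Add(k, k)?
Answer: -19360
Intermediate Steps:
Function('l')(k) = Mul(-10, k) (Function('l')(k) = Mul(-5, Add(k, k)) = Mul(-5, Mul(2, k)) = Mul(-10, k))
Function('S')(c, t) = Mul(8, t) (Function('S')(c, t) = Mul(4, Mul(2, t)) = Mul(8, t))
Function('V')(L, Q) = 80 (Function('V')(L, Q) = Add(Mul(0, L), Mul(8, Mul(-10, -1))) = Add(0, Mul(8, 10)) = Add(0, 80) = 80)
Function('j')(X, z) = -160 (Function('j')(X, z) = Mul(80, -2) = -160)
Mul(Function('j')(-19, -5), Add(302, -181)) = Mul(-160, Add(302, -181)) = Mul(-160, 121) = -19360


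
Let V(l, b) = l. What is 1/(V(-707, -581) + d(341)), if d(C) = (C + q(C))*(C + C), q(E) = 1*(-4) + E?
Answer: 1/461689 ≈ 2.1660e-6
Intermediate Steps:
q(E) = -4 + E
d(C) = 2*C*(-4 + 2*C) (d(C) = (C + (-4 + C))*(C + C) = (-4 + 2*C)*(2*C) = 2*C*(-4 + 2*C))
1/(V(-707, -581) + d(341)) = 1/(-707 + 4*341*(-2 + 341)) = 1/(-707 + 4*341*339) = 1/(-707 + 462396) = 1/461689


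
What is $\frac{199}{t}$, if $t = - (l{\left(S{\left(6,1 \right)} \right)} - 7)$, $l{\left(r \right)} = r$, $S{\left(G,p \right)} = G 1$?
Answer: $199$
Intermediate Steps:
$S{\left(G,p \right)} = G$
$t = 1$ ($t = - (6 - 7) = \left(-1\right) \left(-1\right) = 1$)
$\frac{199}{t} = \frac{199}{1} = 199 \cdot 1 = 199$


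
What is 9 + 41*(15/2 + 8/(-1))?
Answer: -23/2 ≈ -11.500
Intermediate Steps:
9 + 41*(15/2 + 8/(-1)) = 9 + 41*(15*(½) + 8*(-1)) = 9 + 41*(15/2 - 8) = 9 + 41*(-½) = 9 - 41/2 = -23/2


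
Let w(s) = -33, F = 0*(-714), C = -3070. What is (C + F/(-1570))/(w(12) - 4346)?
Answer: 3070/4379 ≈ 0.70107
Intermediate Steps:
F = 0
(C + F/(-1570))/(w(12) - 4346) = (-3070 + 0/(-1570))/(-33 - 4346) = (-3070 + 0*(-1/1570))/(-4379) = (-3070 + 0)*(-1/4379) = -3070*(-1/4379) = 3070/4379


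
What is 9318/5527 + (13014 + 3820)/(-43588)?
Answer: 156555733/120455438 ≈ 1.2997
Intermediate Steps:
9318/5527 + (13014 + 3820)/(-43588) = 9318*(1/5527) + 16834*(-1/43588) = 9318/5527 - 8417/21794 = 156555733/120455438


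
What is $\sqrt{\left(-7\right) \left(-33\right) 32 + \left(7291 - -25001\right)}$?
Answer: $2 \sqrt{9921} \approx 199.21$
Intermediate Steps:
$\sqrt{\left(-7\right) \left(-33\right) 32 + \left(7291 - -25001\right)} = \sqrt{231 \cdot 32 + \left(7291 + 25001\right)} = \sqrt{7392 + 32292} = \sqrt{39684} = 2 \sqrt{9921}$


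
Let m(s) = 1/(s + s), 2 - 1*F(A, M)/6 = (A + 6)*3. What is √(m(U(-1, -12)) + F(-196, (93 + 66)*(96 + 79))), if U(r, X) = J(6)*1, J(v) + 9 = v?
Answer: √123546/6 ≈ 58.582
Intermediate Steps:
J(v) = -9 + v
F(A, M) = -96 - 18*A (F(A, M) = 12 - 6*(A + 6)*3 = 12 - 6*(6 + A)*3 = 12 - 6*(18 + 3*A) = 12 + (-108 - 18*A) = -96 - 18*A)
U(r, X) = -3 (U(r, X) = (-9 + 6)*1 = -3*1 = -3)
m(s) = 1/(2*s)
√(m(U(-1, -12)) + F(-196, (93 + 66)*(96 + 79))) = √((½)/(-3) + (-96 - 18*(-196))) = √((½)*(-⅓) + (-96 + 3528)) = √(-⅙ + 3432) = √(20591/6) = √123546/6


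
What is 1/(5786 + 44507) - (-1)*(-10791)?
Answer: -542711762/50293 ≈ -10791.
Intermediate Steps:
1/(5786 + 44507) - (-1)*(-10791) = 1/50293 - 1*10791 = 1/50293 - 10791 = -542711762/50293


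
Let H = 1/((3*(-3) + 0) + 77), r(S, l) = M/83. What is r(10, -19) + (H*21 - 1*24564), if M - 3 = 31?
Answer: -138635161/5644 ≈ -24563.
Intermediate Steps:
M = 34 (M = 3 + 31 = 34)
r(S, l) = 34/83
H = 1/68 (H = 1/((-9 + 0) + 77) = 1/(-9 + 77) = 1/68 ≈ 0.014706)
r(10, -19) + (H*21 - 1*24564) = 34/83 + ((1/68)*21 - 1*24564) = 34/83 + (21/68 - 24564) = 34/83 - 1670331/68 = -138635161/5644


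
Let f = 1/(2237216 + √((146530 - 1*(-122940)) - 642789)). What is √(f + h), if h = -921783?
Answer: √(-923677611253472679167062071231 - 200205432159*I*√373319)/1001027160795 ≈ 6.3574e-14 - 960.1*I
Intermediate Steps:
f = 1/(2237216 + I*√373319) (f = 1/(2237216 + √((146530 + 122940) - 642789)) = 1/(2237216 + √(269470 - 642789)) = 1/(2237216 + √(-373319)) = 1/(2237216 + I*√373319) ≈ 4.4698e-7 - 1.22e-10*I)
√(f + h) = √((2237216/5005135803975 - I*√373319/5005135803975) - 921783) = √(-4613649096793250209/5005135803975 - I*√373319/5005135803975)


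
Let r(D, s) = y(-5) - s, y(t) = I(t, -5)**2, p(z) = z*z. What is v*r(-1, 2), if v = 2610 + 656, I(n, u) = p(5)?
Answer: 2034718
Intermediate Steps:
p(z) = z**2
I(n, u) = 25 (I(n, u) = 5**2 = 25)
y(t) = 625 (y(t) = 25**2 = 625)
r(D, s) = 625 - s
v = 3266
v*r(-1, 2) = 3266*(625 - 1*2) = 3266*(625 - 2) = 3266*623 = 2034718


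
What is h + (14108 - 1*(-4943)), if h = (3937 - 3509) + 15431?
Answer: 34910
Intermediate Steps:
h = 15859 (h = 428 + 15431 = 15859)
h + (14108 - 1*(-4943)) = 15859 + (14108 - 1*(-4943)) = 15859 + (14108 + 4943) = 15859 + 19051 = 34910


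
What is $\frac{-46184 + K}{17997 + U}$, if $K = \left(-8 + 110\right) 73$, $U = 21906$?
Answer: $- \frac{38738}{39903} \approx -0.9708$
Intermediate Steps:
$K = 7446$ ($K = 102 \cdot 73 = 7446$)
$\frac{-46184 + K}{17997 + U} = \frac{-46184 + 7446}{17997 + 21906} = - \frac{38738}{39903}$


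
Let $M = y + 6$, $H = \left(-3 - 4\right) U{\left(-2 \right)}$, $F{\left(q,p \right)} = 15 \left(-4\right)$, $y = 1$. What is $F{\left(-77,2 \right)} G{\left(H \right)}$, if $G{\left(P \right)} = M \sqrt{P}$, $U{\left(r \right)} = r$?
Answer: $- 420 \sqrt{14} \approx -1571.5$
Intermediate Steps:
$F{\left(q,p \right)} = -60$
$H = 14$ ($H = \left(-3 - 4\right) \left(-2\right) = \left(-7\right) \left(-2\right) = 14$)
$M = 7$ ($M = 1 + 6 = 7$)
$G{\left(P \right)} = 7 \sqrt{P}$
$F{\left(-77,2 \right)} G{\left(H \right)} = - 60 \cdot 7 \sqrt{14} = - 420 \sqrt{14}$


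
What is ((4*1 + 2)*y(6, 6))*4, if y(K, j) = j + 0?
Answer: 144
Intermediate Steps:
y(K, j) = j
((4*1 + 2)*y(6, 6))*4 = ((4*1 + 2)*6)*4 = ((4 + 2)*6)*4 = (6*6)*4 = 36*4 = 144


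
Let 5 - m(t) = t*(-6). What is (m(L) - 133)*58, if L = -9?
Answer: -10556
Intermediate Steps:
m(t) = 5 + 6*t (m(t) = 5 - t*(-6) = 5 - (-6)*t = 5 + 6*t)
(m(L) - 133)*58 = ((5 + 6*(-9)) - 133)*58 = ((5 - 54) - 133)*58 = (-49 - 133)*58 = -182*58 = -10556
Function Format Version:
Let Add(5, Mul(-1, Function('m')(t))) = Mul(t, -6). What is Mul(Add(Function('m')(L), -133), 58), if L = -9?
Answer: -10556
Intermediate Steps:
Function('m')(t) = Add(5, Mul(6, t)) (Function('m')(t) = Add(5, Mul(-1, Mul(t, -6))) = Add(5, Mul(-1, Mul(-6, t))) = Add(5, Mul(6, t)))
Mul(Add(Function('m')(L), -133), 58) = Mul(Add(Add(5, Mul(6, -9)), -133), 58) = Mul(Add(Add(5, -54), -133), 58) = Mul(Add(-49, -133), 58) = Mul(-182, 58) = -10556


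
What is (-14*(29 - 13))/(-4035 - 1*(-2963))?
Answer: 14/67 ≈ 0.20896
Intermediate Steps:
(-14*(29 - 13))/(-4035 - 1*(-2963)) = (-14*16)/(-4035 + 2963) = -224/(-1072) = -224*(-1/1072) = 14/67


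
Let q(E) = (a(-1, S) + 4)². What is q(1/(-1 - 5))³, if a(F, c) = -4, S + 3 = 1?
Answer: 0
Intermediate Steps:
S = -2 (S = -3 + 1 = -2)
q(E) = 0 (q(E) = (-4 + 4)² = 0² = 0)
q(1/(-1 - 5))³ = 0³ = 0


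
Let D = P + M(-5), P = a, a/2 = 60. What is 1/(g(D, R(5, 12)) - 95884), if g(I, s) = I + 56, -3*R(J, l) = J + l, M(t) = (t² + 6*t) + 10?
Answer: -1/95703 ≈ -1.0449e-5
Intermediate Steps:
a = 120 (a = 2*60 = 120)
M(t) = 10 + t² + 6*t
R(J, l) = -J/3 - l/3 (R(J, l) = -(J + l)/3 = -J/3 - l/3)
P = 120
D = 125 (D = 120 + (10 + (-5)² + 6*(-5)) = 120 + (10 + 25 - 30) = 120 + 5 = 125)
g(I, s) = 56 + I
1/(g(D, R(5, 12)) - 95884) = 1/((56 + 125) - 95884) = 1/(181 - 95884) = 1/(-95703) = -1/95703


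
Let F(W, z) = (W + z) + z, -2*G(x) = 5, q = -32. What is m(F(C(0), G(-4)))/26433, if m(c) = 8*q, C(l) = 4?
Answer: -256/26433 ≈ -0.0096849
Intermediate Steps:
G(x) = -5/2 (G(x) = -½*5 = -5/2)
F(W, z) = W + 2*z
m(c) = -256 (m(c) = 8*(-32) = -256)
m(F(C(0), G(-4)))/26433 = -256/26433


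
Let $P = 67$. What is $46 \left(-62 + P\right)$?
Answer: $230$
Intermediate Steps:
$46 \left(-62 + P\right) = 46 \left(-62 + 67\right) = 46 \cdot 5 = 230$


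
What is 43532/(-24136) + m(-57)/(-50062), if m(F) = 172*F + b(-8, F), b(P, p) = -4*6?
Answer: -242761297/151037054 ≈ -1.6073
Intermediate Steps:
b(P, p) = -24
m(F) = -24 + 172*F (m(F) = 172*F - 24 = -24 + 172*F)
43532/(-24136) + m(-57)/(-50062) = 43532/(-24136) + (-24 + 172*(-57))/(-50062) = 43532*(-1/24136) + (-24 - 9804)*(-1/50062) = -10883/6034 - 9828*(-1/50062) = -10883/6034 + 4914/25031 = -242761297/151037054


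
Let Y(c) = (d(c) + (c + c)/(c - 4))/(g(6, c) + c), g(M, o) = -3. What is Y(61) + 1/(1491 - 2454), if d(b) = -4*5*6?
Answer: -1078790/530613 ≈ -2.0331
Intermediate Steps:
d(b) = -120 (d(b) = -20*6 = -120)
Y(c) = (-120 + 2*c/(-4 + c))/(-3 + c) (Y(c) = (-120 + (c + c)/(c - 4))/(-3 + c) = (-120 + (2*c)/(-4 + c))/(-3 + c) = (-120 + 2*c/(-4 + c))/(-3 + c))
Y(61) + 1/(1491 - 2454) = 2*(240 - 59*61)/(12 + 61² - 7*61) + 1/(1491 - 2454) = 2*(240 - 3599)/(12 + 3721 - 427) + 1/(-963) = 2*(-3359)/3306 - 1/963 = 2*(1/3306)*(-3359) - 1/963 = -3359/1653 - 1/963 = -1078790/530613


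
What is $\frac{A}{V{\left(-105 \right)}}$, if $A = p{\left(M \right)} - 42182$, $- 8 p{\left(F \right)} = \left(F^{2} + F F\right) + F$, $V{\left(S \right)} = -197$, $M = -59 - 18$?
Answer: $\frac{349237}{1576} \approx 221.6$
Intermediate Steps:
$M = -77$
$p{\left(F \right)} = - \frac{F^{2}}{4} - \frac{F}{8}$ ($p{\left(F \right)} = - \frac{\left(F^{2} + F F\right) + F}{8} = - \frac{\left(F^{2} + F^{2}\right) + F}{8} = - \frac{2 F^{2} + F}{8} = - \frac{F + 2 F^{2}}{8} = - \frac{F^{2}}{4} - \frac{F}{8}$)
$A = - \frac{349237}{8}$ ($A = \left(- \frac{1}{8}\right) \left(-77\right) \left(1 + 2 \left(-77\right)\right) - 42182 = \left(- \frac{1}{8}\right) \left(-77\right) \left(1 - 154\right) - 42182 = \left(- \frac{1}{8}\right) \left(-77\right) \left(-153\right) - 42182 = - \frac{11781}{8} - 42182 = - \frac{349237}{8} \approx -43655.0$)
$\frac{A}{V{\left(-105 \right)}} = - \frac{349237}{8 \left(-197\right)} = \left(- \frac{349237}{8}\right) \left(- \frac{1}{197}\right) = \frac{349237}{1576}$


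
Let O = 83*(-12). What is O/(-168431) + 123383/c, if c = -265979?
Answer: -20516606989/44799108949 ≈ -0.45797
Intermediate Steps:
O = -996
O/(-168431) + 123383/c = -996/(-168431) + 123383/(-265979) = -996*(-1/168431) + 123383*(-1/265979) = 996/168431 - 123383/265979 = -20516606989/44799108949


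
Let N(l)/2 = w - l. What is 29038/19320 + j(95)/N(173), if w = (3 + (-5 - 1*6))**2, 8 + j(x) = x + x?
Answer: 703511/1052940 ≈ 0.66814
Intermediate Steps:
j(x) = -8 + 2*x (j(x) = -8 + (x + x) = -8 + 2*x)
w = 64 (w = (3 + (-5 - 6))**2 = (3 - 11)**2 = (-8)**2 = 64)
N(l) = 128 - 2*l (N(l) = 2*(64 - l) = 128 - 2*l)
29038/19320 + j(95)/N(173) = 29038/19320 + (-8 + 2*95)/(128 - 2*173) = 29038*(1/19320) + (-8 + 190)/(128 - 346) = 14519/9660 + 182/(-218) = 14519/9660 + 182*(-1/218) = 14519/9660 - 91/109 = 703511/1052940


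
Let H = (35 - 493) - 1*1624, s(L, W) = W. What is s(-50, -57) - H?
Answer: 2025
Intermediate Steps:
H = -2082 (H = -458 - 1624 = -2082)
s(-50, -57) - H = -57 - 1*(-2082) = -57 + 2082 = 2025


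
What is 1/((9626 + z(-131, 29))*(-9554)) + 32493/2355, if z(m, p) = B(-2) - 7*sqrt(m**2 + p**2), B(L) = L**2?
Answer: 4752538701147199/344450455485890 - 7*sqrt(18002)/877580778308 ≈ 13.797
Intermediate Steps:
z(m, p) = 4 - 7*sqrt(m**2 + p**2) (z(m, p) = (-2)**2 - 7*sqrt(m**2 + p**2) = 4 - 7*sqrt(m**2 + p**2))
1/((9626 + z(-131, 29))*(-9554)) + 32493/2355 = 1/((9626 + (4 - 7*sqrt((-131)**2 + 29**2)))*(-9554)) + 32493/2355 = -1/9554/(9626 + (4 - 7*sqrt(17161 + 841))) + 32493*(1/2355) = -1/9554/(9626 + (4 - 7*sqrt(18002))) + 10831/785 = -1/9554/(9630 - 7*sqrt(18002)) + 10831/785 = -1/(9554*(9630 - 7*sqrt(18002))) + 10831/785 = 10831/785 - 1/(9554*(9630 - 7*sqrt(18002)))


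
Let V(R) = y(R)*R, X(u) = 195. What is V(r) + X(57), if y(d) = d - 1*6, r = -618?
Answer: 385827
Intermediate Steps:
y(d) = -6 + d (y(d) = d - 6 = -6 + d)
V(R) = R*(-6 + R) (V(R) = (-6 + R)*R = R*(-6 + R))
V(r) + X(57) = -618*(-6 - 618) + 195 = -618*(-624) + 195 = 385632 + 195 = 385827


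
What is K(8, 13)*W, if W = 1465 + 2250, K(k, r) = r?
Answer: 48295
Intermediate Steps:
W = 3715
K(8, 13)*W = 13*3715 = 48295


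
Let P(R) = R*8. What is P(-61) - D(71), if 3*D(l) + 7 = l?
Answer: -1528/3 ≈ -509.33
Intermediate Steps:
D(l) = -7/3 + l/3
P(R) = 8*R
P(-61) - D(71) = 8*(-61) - (-7/3 + (1/3)*71) = -488 - (-7/3 + 71/3) = -488 - 1*64/3 = -488 - 64/3 = -1528/3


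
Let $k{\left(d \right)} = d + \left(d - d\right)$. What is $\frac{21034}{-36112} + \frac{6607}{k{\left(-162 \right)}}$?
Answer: $- \frac{60499873}{1462536} \approx -41.366$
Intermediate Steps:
$k{\left(d \right)} = d$ ($k{\left(d \right)} = d + 0 = d$)
$\frac{21034}{-36112} + \frac{6607}{k{\left(-162 \right)}} = \frac{21034}{-36112} + \frac{6607}{-162} = 21034 \left(- \frac{1}{36112}\right) + 6607 \left(- \frac{1}{162}\right) = - \frac{10517}{18056} - \frac{6607}{162} = - \frac{60499873}{1462536}$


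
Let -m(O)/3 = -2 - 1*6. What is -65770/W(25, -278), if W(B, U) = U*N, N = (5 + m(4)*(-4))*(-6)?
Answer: 32885/75894 ≈ 0.43330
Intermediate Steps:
m(O) = 24 (m(O) = -3*(-2 - 1*6) = -3*(-2 - 6) = -3*(-8) = 24)
N = 546 (N = (5 + 24*(-4))*(-6) = (5 - 96)*(-6) = -91*(-6) = 546)
W(B, U) = 546*U (W(B, U) = U*546 = 546*U)
-65770/W(25, -278) = -65770/(546*(-278)) = -65770/(-151788) = -65770*(-1/151788) = 32885/75894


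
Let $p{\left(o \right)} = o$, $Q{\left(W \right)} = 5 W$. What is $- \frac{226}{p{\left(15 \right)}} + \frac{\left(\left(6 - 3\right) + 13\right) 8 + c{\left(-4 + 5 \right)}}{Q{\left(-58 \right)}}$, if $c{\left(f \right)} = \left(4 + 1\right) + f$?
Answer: $- \frac{1351}{87} \approx -15.529$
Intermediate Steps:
$c{\left(f \right)} = 5 + f$
$- \frac{226}{p{\left(15 \right)}} + \frac{\left(\left(6 - 3\right) + 13\right) 8 + c{\left(-4 + 5 \right)}}{Q{\left(-58 \right)}} = - \frac{226}{15} + \frac{\left(\left(6 - 3\right) + 13\right) 8 + \left(5 + \left(-4 + 5\right)\right)}{5 \left(-58\right)} = \left(-226\right) \frac{1}{15} + \frac{\left(3 + 13\right) 8 + \left(5 + 1\right)}{-290} = - \frac{226}{15} + \left(16 \cdot 8 + 6\right) \left(- \frac{1}{290}\right) = - \frac{226}{15} + \left(128 + 6\right) \left(- \frac{1}{290}\right) = - \frac{226}{15} + 134 \left(- \frac{1}{290}\right) = - \frac{226}{15} - \frac{67}{145} = - \frac{1351}{87}$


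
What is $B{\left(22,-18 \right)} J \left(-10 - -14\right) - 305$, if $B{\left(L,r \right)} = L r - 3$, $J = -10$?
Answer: $15655$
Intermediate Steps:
$B{\left(L,r \right)} = -3 + L r$
$B{\left(22,-18 \right)} J \left(-10 - -14\right) - 305 = \left(-3 + 22 \left(-18\right)\right) \left(- 10 \left(-10 - -14\right)\right) - 305 = \left(-3 - 396\right) \left(- 10 \left(-10 + 14\right)\right) - 305 = - 399 \left(\left(-10\right) 4\right) - 305 = \left(-399\right) \left(-40\right) - 305 = 15960 - 305 = 15655$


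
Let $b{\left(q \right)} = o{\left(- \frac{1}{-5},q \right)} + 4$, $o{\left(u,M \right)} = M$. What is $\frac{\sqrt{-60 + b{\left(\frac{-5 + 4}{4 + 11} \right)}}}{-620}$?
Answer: $- \frac{29 i \sqrt{15}}{9300} \approx - 0.012077 i$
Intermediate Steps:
$b{\left(q \right)} = 4 + q$ ($b{\left(q \right)} = q + 4 = 4 + q$)
$\frac{\sqrt{-60 + b{\left(\frac{-5 + 4}{4 + 11} \right)}}}{-620} = \frac{\sqrt{-60 + \left(4 + \frac{-5 + 4}{4 + 11}\right)}}{-620} = \sqrt{-60 + \left(4 - \frac{1}{15}\right)} \left(- \frac{1}{620}\right) = \sqrt{-60 + \frac{59}{15}} \left(- \frac{1}{620}\right) = \sqrt{- \frac{841}{15}} \left(- \frac{1}{620}\right) = \frac{29 i \sqrt{15}}{15} \left(- \frac{1}{620}\right) = - \frac{29 i \sqrt{15}}{9300}$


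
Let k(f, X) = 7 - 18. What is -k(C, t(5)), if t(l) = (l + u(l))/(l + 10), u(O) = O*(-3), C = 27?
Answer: 11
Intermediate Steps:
u(O) = -3*O
t(l) = -2*l/(10 + l) (t(l) = (l - 3*l)/(l + 10) = (-2*l)/(10 + l) = -2*l/(10 + l))
k(f, X) = -11
-k(C, t(5)) = -1*(-11) = 11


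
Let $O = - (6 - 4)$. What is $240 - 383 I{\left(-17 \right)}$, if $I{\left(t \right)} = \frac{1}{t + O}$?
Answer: $\frac{4943}{19} \approx 260.16$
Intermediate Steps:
$O = -2$ ($O = \left(-1\right) 2 = -2$)
$I{\left(t \right)} = \frac{1}{-2 + t}$ ($I{\left(t \right)} = \frac{1}{t - 2} = \frac{1}{-2 + t}$)
$240 - 383 I{\left(-17 \right)} = 240 - \frac{383}{-2 - 17} = 240 - \frac{383}{-19} = 240 - - \frac{383}{19} = 240 + \frac{383}{19} = \frac{4943}{19}$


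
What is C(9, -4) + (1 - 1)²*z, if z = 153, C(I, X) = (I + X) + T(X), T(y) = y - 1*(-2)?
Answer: 3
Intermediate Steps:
T(y) = 2 + y (T(y) = y + 2 = 2 + y)
C(I, X) = 2 + I + 2*X (C(I, X) = (I + X) + (2 + X) = 2 + I + 2*X)
C(9, -4) + (1 - 1)²*z = (2 + 9 + 2*(-4)) + (1 - 1)²*153 = (2 + 9 - 8) + 0²*153 = 3 + 0*153 = 3 + 0 = 3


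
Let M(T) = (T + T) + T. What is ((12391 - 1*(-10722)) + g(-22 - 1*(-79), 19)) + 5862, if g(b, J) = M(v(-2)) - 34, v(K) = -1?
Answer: 28938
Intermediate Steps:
M(T) = 3*T (M(T) = 2*T + T = 3*T)
g(b, J) = -37 (g(b, J) = 3*(-1) - 34 = -3 - 34 = -37)
((12391 - 1*(-10722)) + g(-22 - 1*(-79), 19)) + 5862 = ((12391 - 1*(-10722)) - 37) + 5862 = ((12391 + 10722) - 37) + 5862 = (23113 - 37) + 5862 = 23076 + 5862 = 28938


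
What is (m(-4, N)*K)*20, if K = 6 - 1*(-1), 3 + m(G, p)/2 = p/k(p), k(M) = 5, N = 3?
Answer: -672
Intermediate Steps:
m(G, p) = -6 + 2*p/5 (m(G, p) = -6 + 2*(p/5) = -6 + 2*p/5)
K = 7 (K = 6 + 1 = 7)
(m(-4, N)*K)*20 = ((-6 + (⅖)*3)*7)*20 = ((-6 + 6/5)*7)*20 = -24/5*7*20 = -168/5*20 = -672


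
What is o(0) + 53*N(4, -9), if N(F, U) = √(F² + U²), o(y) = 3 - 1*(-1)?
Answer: 4 + 53*√97 ≈ 525.99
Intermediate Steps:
o(y) = 4 (o(y) = 3 + 1 = 4)
o(0) + 53*N(4, -9) = 4 + 53*√(4² + (-9)²) = 4 + 53*√(16 + 81) = 4 + 53*√97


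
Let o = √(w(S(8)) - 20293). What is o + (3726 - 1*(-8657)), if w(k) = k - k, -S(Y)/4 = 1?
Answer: 12383 + I*√20293 ≈ 12383.0 + 142.45*I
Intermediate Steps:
S(Y) = -4 (S(Y) = -4*1 = -4)
w(k) = 0
o = I*√20293 (o = √(0 - 20293) = √(-20293) = I*√20293 ≈ 142.45*I)
o + (3726 - 1*(-8657)) = I*√20293 + (3726 - 1*(-8657)) = I*√20293 + (3726 + 8657) = I*√20293 + 12383 = 12383 + I*√20293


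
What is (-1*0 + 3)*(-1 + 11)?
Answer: 30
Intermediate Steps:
(-1*0 + 3)*(-1 + 11) = (0 + 3)*10 = 3*10 = 30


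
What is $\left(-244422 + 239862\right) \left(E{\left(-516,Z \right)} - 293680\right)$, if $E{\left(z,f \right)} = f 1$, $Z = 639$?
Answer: $1336266960$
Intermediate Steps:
$E{\left(z,f \right)} = f$
$\left(-244422 + 239862\right) \left(E{\left(-516,Z \right)} - 293680\right) = \left(-244422 + 239862\right) \left(639 - 293680\right) = \left(-4560\right) \left(-293041\right) = 1336266960$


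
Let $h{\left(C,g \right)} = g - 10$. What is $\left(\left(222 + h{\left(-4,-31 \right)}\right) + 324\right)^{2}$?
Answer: $255025$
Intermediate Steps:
$h{\left(C,g \right)} = -10 + g$
$\left(\left(222 + h{\left(-4,-31 \right)}\right) + 324\right)^{2} = \left(\left(222 - 41\right) + 324\right)^{2} = \left(181 + 324\right)^{2} = 505^{2} = 255025$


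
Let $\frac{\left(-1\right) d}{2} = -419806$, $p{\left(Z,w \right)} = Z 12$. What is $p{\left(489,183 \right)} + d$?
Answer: $845480$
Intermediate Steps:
$p{\left(Z,w \right)} = 12 Z$
$d = 839612$ ($d = \left(-2\right) \left(-419806\right) = 839612$)
$p{\left(489,183 \right)} + d = 12 \cdot 489 + 839612 = 5868 + 839612 = 845480$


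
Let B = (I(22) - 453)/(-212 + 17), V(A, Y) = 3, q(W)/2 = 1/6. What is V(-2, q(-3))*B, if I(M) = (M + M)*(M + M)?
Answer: -1483/65 ≈ -22.815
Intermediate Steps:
I(M) = 4*M² (I(M) = (2*M)*(2*M) = 4*M²)
q(W) = ⅓ (q(W) = 2/6 = 2*(⅙) = ⅓)
B = -1483/195 (B = (4*22² - 453)/(-212 + 17) = (4*484 - 453)/(-195) = (1936 - 453)*(-1/195) = 1483*(-1/195) = -1483/195 ≈ -7.6051)
V(-2, q(-3))*B = 3*(-1483/195) = -1483/65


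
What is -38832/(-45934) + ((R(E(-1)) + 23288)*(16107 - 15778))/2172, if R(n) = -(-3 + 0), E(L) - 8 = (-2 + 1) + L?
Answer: 176032298165/49884324 ≈ 3528.8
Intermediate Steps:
E(L) = 7 + L (E(L) = 8 + ((-2 + 1) + L) = 8 + (-1 + L) = 7 + L)
R(n) = 3 (R(n) = -1*(-3) = 3)
-38832/(-45934) + ((R(E(-1)) + 23288)*(16107 - 15778))/2172 = -38832/(-45934) + ((3 + 23288)*(16107 - 15778))/2172 = -38832*(-1/45934) + (23291*329)*(1/2172) = 19416/22967 + 7662739*(1/2172) = 19416/22967 + 7662739/2172 = 176032298165/49884324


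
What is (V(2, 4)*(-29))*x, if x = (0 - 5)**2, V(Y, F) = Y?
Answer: -1450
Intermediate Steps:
x = 25 (x = (-5)**2 = 25)
(V(2, 4)*(-29))*x = (2*(-29))*25 = -58*25 = -1450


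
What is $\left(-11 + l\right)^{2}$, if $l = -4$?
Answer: $225$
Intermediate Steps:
$\left(-11 + l\right)^{2} = \left(-11 - 4\right)^{2} = \left(-15\right)^{2} = 225$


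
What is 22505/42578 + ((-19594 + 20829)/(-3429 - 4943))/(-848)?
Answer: 6147147735/11626178368 ≈ 0.52873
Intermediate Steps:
22505/42578 + ((-19594 + 20829)/(-3429 - 4943))/(-848) = 22505*(1/42578) + (1235/(-8372))*(-1/848) = 22505/42578 + (1235*(-1/8372))*(-1/848) = 22505/42578 - 95/644*(-1/848) = 22505/42578 + 95/546112 = 6147147735/11626178368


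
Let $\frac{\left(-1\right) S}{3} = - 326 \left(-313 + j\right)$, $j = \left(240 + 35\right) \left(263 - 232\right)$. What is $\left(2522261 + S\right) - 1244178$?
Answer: $9309419$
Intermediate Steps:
$j = 8525$ ($j = 275 \cdot 31 = 8525$)
$S = 8031336$ ($S = - 3 \left(- 326 \left(-313 + 8525\right)\right) = - 3 \left(\left(-326\right) 8212\right) = \left(-3\right) \left(-2677112\right) = 8031336$)
$\left(2522261 + S\right) - 1244178 = \left(2522261 + 8031336\right) - 1244178 = 10553597 - 1244178 = 9309419$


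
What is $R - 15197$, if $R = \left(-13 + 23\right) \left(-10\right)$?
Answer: $-15297$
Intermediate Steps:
$R = -100$ ($R = 10 \left(-10\right) = -100$)
$R - 15197 = -100 - 15197 = -15297$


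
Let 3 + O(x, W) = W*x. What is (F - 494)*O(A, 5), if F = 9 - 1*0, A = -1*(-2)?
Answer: -3395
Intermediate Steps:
A = 2
F = 9 (F = 9 + 0 = 9)
O(x, W) = -3 + W*x
(F - 494)*O(A, 5) = (9 - 494)*(-3 + 5*2) = -485*(-3 + 10) = -485*7 = -3395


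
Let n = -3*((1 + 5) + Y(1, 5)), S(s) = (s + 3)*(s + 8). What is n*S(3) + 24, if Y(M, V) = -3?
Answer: -570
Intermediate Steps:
S(s) = (3 + s)*(8 + s)
n = -9 (n = -3*((1 + 5) - 3) = -3*(6 - 3) = -3*3 = -9)
n*S(3) + 24 = -9*(24 + 3**2 + 11*3) + 24 = -9*(24 + 9 + 33) + 24 = -9*66 + 24 = -594 + 24 = -570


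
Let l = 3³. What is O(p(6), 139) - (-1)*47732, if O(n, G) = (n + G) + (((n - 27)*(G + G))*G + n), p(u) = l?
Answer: 47925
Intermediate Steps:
l = 27
p(u) = 27
O(n, G) = G + 2*n + 2*G²*(-27 + n) (O(n, G) = (G + n) + (((-27 + n)*(2*G))*G + n) = (G + n) + ((2*G*(-27 + n))*G + n) = (G + n) + (2*G²*(-27 + n) + n) = (G + n) + (n + 2*G²*(-27 + n)) = G + 2*n + 2*G²*(-27 + n))
O(p(6), 139) - (-1)*47732 = (139 - 54*139² + 2*27 + 2*27*139²) - (-1)*47732 = (139 - 54*19321 + 54 + 2*27*19321) - 1*(-47732) = (139 - 1043334 + 54 + 1043334) + 47732 = 193 + 47732 = 47925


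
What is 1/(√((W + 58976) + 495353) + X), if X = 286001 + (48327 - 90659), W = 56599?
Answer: 243669/59373970633 - 4*√38183/59373970633 ≈ 4.0908e-6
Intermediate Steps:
X = 243669 (X = 286001 - 42332 = 243669)
1/(√((W + 58976) + 495353) + X) = 1/(√((56599 + 58976) + 495353) + 243669) = 1/(√(115575 + 495353) + 243669) = 1/(√610928 + 243669) = 1/(4*√38183 + 243669) = 1/(243669 + 4*√38183)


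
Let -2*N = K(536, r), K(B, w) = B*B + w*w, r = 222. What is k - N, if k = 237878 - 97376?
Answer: 308792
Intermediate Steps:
k = 140502
K(B, w) = B² + w²
N = -168290 (N = -(536² + 222²)/2 = -(287296 + 49284)/2 = -½*336580 = -168290)
k - N = 140502 - 1*(-168290) = 140502 + 168290 = 308792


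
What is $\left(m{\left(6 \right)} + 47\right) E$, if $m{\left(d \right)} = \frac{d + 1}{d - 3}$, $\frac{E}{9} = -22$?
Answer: $-9768$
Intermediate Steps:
$E = -198$ ($E = 9 \left(-22\right) = -198$)
$m{\left(d \right)} = \frac{1 + d}{-3 + d}$ ($m{\left(d \right)} = \frac{1 + d}{d + \left(-4 + 1\right)} = \frac{1 + d}{d - 3} = \frac{1 + d}{-3 + d}$)
$\left(m{\left(6 \right)} + 47\right) E = \left(\frac{1 + 6}{-3 + 6} + 47\right) \left(-198\right) = \left(\frac{1}{3} \cdot 7 + 47\right) \left(-198\right) = \left(\frac{7}{3} + 47\right) \left(-198\right) = \frac{148}{3} \left(-198\right) = -9768$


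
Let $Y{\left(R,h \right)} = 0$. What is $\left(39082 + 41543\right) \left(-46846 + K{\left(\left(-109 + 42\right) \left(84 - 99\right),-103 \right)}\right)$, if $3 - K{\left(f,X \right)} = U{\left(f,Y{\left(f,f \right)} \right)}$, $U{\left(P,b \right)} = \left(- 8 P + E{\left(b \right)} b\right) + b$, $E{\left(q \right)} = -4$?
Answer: $-3128491875$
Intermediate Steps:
$U{\left(P,b \right)} = - 8 P - 3 b$ ($U{\left(P,b \right)} = \left(- 8 P - 4 b\right) + b = - 8 P - 3 b$)
$K{\left(f,X \right)} = 3 + 8 f$ ($K{\left(f,X \right)} = 3 - \left(- 8 f - 0\right) = 3 - \left(- 8 f + 0\right) = 3 - - 8 f = 3 + 8 f$)
$\left(39082 + 41543\right) \left(-46846 + K{\left(\left(-109 + 42\right) \left(84 - 99\right),-103 \right)}\right) = \left(39082 + 41543\right) \left(-46846 + \left(3 + 8 \left(-109 + 42\right) \left(84 - 99\right)\right)\right) = 80625 \left(-46846 + \left(3 + 8 \left(\left(-67\right) \left(-15\right)\right)\right)\right) = 80625 \left(-46846 + \left(3 + 8 \cdot 1005\right)\right) = 80625 \left(-46846 + \left(3 + 8040\right)\right) = 80625 \left(-46846 + 8043\right) = 80625 \left(-38803\right) = -3128491875$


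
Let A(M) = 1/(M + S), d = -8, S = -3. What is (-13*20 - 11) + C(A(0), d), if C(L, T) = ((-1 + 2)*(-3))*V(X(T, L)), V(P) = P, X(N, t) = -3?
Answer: -262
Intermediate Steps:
A(M) = 1/(-3 + M) (A(M) = 1/(M - 3) = 1/(-3 + M))
C(L, T) = 9 (C(L, T) = ((-1 + 2)*(-3))*(-3) = (1*(-3))*(-3) = -3*(-3) = 9)
(-13*20 - 11) + C(A(0), d) = (-13*20 - 11) + 9 = (-260 - 11) + 9 = -271 + 9 = -262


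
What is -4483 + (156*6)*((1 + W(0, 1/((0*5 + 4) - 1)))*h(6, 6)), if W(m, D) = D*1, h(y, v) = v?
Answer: 3005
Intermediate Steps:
W(m, D) = D
-4483 + (156*6)*((1 + W(0, 1/((0*5 + 4) - 1)))*h(6, 6)) = -4483 + (156*6)*((1 + 1/((0*5 + 4) - 1))*6) = -4483 + 936*((1 + 1/((0 + 4) - 1))*6) = -4483 + 936*((1 + 1/(4 - 1))*6) = -4483 + 936*((1 + 1/3)*6) = -4483 + 936*((1 + ⅓)*6) = -4483 + 936*((4/3)*6) = -4483 + 936*8 = -4483 + 7488 = 3005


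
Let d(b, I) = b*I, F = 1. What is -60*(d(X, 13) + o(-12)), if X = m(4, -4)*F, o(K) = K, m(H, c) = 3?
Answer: -1620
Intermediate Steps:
X = 3 (X = 3*1 = 3)
d(b, I) = I*b
-60*(d(X, 13) + o(-12)) = -60*(13*3 - 12) = -60*(39 - 12) = -60*27 = -1620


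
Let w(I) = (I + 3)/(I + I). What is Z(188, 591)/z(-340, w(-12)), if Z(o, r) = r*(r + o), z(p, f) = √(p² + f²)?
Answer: 89832*√7398409/180449 ≈ 1354.1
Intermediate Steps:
w(I) = (3 + I)/(2*I) (w(I) = (3 + I)/((2*I)) = (3 + I)*(1/(2*I)) = (3 + I)/(2*I))
z(p, f) = √(f² + p²)
Z(o, r) = r*(o + r)
Z(188, 591)/z(-340, w(-12)) = (591*(188 + 591))/(√(((½)*(3 - 12)/(-12))² + (-340)²)) = (591*779)/(√(((½)*(-1/12)*(-9))² + 115600)) = 460389/(√((3/8)² + 115600)) = 460389/(√(9/64 + 115600)) = 460389/(√(7398409/64)) = 460389/((√7398409/8)) = 460389*(8*√7398409/7398409) = 89832*√7398409/180449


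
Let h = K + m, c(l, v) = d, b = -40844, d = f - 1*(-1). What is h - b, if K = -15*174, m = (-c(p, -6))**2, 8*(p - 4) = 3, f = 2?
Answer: 38243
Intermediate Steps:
p = 35/8 (p = 4 + (1/8)*3 = 4 + 3/8 = 35/8 ≈ 4.3750)
d = 3 (d = 2 - 1*(-1) = 2 + 1 = 3)
c(l, v) = 3
m = 9 (m = (-1*3)**2 = (-3)**2 = 9)
K = -2610
h = -2601 (h = -2610 + 9 = -2601)
h - b = -2601 - 1*(-40844) = -2601 + 40844 = 38243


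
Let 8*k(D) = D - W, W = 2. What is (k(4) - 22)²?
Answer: 7569/16 ≈ 473.06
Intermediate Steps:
k(D) = -¼ + D/8 (k(D) = (D - 1*2)/8 = (D - 2)/8 = (-2 + D)/8 = -¼ + D/8)
(k(4) - 22)² = ((-¼ + (⅛)*4) - 22)² = ((-¼ + ½) - 22)² = (¼ - 22)² = (-87/4)² = 7569/16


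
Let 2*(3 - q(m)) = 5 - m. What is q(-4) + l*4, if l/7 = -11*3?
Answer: -1851/2 ≈ -925.50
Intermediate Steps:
l = -231 (l = 7*(-11*3) = 7*(-33) = -231)
q(m) = ½ + m/2 (q(m) = 3 - (5 - m)/2 = 3 + (-5/2 + m/2) = ½ + m/2)
q(-4) + l*4 = (½ + (½)*(-4)) - 231*4 = (½ - 2) - 924 = -3/2 - 924 = -1851/2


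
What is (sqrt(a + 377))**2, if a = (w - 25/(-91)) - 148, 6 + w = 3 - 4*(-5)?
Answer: 22411/91 ≈ 246.27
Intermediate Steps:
w = 17 (w = -6 + (3 - 4*(-5)) = -6 + (3 + 20) = -6 + 23 = 17)
a = -11896/91 (a = (17 - 25/(-91)) - 148 = (17 - 25*(-1/91)) - 148 = (17 + 25/91) - 148 = 1572/91 - 148 = -11896/91 ≈ -130.73)
(sqrt(a + 377))**2 = (sqrt(-11896/91 + 377))**2 = (sqrt(22411/91))**2 = (sqrt(2039401)/91)**2 = 22411/91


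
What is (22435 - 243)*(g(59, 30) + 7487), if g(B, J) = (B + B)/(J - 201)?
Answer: 1495225712/9 ≈ 1.6614e+8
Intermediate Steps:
g(B, J) = 2*B/(-201 + J) (g(B, J) = (2*B)/(-201 + J) = 2*B/(-201 + J))
(22435 - 243)*(g(59, 30) + 7487) = (22435 - 243)*(2*59/(-201 + 30) + 7487) = 22192*(2*59/(-171) + 7487) = 22192*(2*59*(-1/171) + 7487) = 22192*(-118/171 + 7487) = 22192*(1280159/171) = 1495225712/9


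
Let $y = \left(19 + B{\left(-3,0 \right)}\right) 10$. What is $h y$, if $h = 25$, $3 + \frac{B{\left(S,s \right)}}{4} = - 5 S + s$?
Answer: $16750$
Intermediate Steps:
$B{\left(S,s \right)} = -12 - 20 S + 4 s$ ($B{\left(S,s \right)} = -12 + 4 \left(- 5 S + s\right) = -12 + 4 \left(s - 5 S\right) = -12 - \left(- 4 s + 20 S\right) = -12 - 20 S + 4 s$)
$y = 670$ ($y = \left(19 - -48\right) 10 = \left(19 + \left(-12 + 60 + 0\right)\right) 10 = \left(19 + 48\right) 10 = 67 \cdot 10 = 670$)
$h y = 25 \cdot 670 = 16750$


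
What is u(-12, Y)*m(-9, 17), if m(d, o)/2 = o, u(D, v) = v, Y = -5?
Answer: -170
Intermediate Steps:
m(d, o) = 2*o
u(-12, Y)*m(-9, 17) = -10*17 = -5*34 = -170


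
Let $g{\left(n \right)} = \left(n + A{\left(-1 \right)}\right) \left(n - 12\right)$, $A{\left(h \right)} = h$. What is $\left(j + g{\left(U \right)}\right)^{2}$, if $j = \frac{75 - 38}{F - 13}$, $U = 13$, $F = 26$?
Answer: $\frac{37249}{169} \approx 220.41$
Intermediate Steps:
$g{\left(n \right)} = \left(-1 + n\right) \left(-12 + n\right)$ ($g{\left(n \right)} = \left(n - 1\right) \left(n - 12\right) = \left(-1 + n\right) \left(-12 + n\right)$)
$j = \frac{37}{13}$ ($j = \frac{75 - 38}{26 - 13} = \frac{37}{13} \approx 2.8462$)
$\left(j + g{\left(U \right)}\right)^{2} = \left(\frac{37}{13} + \left(12 + 13^{2} - 169\right)\right)^{2} = \left(\frac{37}{13} + \left(12 + 169 - 169\right)\right)^{2} = \left(\frac{37}{13} + 12\right)^{2} = \left(\frac{193}{13}\right)^{2} = \frac{37249}{169}$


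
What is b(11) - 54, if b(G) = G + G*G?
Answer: 78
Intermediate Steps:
b(G) = G + G²
b(11) - 54 = 11*(1 + 11) - 54 = 11*12 - 54 = 132 - 54 = 78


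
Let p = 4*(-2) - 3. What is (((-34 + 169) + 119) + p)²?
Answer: 59049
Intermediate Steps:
p = -11 (p = -8 - 3 = -11)
(((-34 + 169) + 119) + p)² = (((-34 + 169) + 119) - 11)² = ((135 + 119) - 11)² = (254 - 11)² = 243² = 59049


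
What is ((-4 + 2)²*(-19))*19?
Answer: -1444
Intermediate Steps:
((-4 + 2)²*(-19))*19 = ((-2)²*(-19))*19 = (4*(-19))*19 = -76*19 = -1444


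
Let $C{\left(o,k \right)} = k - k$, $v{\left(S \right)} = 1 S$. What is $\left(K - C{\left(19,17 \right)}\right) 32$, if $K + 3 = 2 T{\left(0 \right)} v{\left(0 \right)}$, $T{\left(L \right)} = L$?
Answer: $-96$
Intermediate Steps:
$v{\left(S \right)} = S$
$C{\left(o,k \right)} = 0$
$K = -3$ ($K = -3 + 2 \cdot 0 \cdot 0 = -3 + 0 \cdot 0 = -3 + 0 = -3$)
$\left(K - C{\left(19,17 \right)}\right) 32 = \left(-3 - 0\right) 32 = \left(-3 + 0\right) 32 = \left(-3\right) 32 = -96$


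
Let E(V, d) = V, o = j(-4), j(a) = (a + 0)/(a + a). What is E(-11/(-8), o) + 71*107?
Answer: 60787/8 ≈ 7598.4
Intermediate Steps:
j(a) = ½ (j(a) = a/((2*a)) = a*(1/(2*a)) = ½)
o = ½ ≈ 0.50000
E(-11/(-8), o) + 71*107 = -11/(-8) + 71*107 = -11*(-⅛) + 7597 = 11/8 + 7597 = 60787/8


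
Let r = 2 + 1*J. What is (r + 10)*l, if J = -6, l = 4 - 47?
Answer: -258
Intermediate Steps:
l = -43
r = -4 (r = 2 + 1*(-6) = 2 - 6 = -4)
(r + 10)*l = (-4 + 10)*(-43) = 6*(-43) = -258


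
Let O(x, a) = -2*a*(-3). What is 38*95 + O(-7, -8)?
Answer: 3562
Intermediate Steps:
O(x, a) = 6*a
38*95 + O(-7, -8) = 38*95 + 6*(-8) = 3610 - 48 = 3562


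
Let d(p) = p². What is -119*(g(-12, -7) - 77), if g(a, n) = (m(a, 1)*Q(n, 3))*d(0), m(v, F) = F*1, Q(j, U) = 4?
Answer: 9163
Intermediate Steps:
m(v, F) = F
g(a, n) = 0 (g(a, n) = (1*4)*0² = 4*0 = 0)
-119*(g(-12, -7) - 77) = -119*(0 - 77) = -119*(-77) = 9163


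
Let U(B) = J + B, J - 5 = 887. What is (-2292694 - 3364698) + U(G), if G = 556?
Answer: -5655944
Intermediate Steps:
J = 892 (J = 5 + 887 = 892)
U(B) = 892 + B
(-2292694 - 3364698) + U(G) = (-2292694 - 3364698) + (892 + 556) = -5657392 + 1448 = -5655944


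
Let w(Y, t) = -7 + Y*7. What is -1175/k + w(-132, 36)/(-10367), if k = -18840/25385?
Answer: 8835369619/5580408 ≈ 1583.3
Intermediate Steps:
w(Y, t) = -7 + 7*Y
k = -3768/5077 (k = -18840*1/25385 = -3768/5077 ≈ -0.74217)
-1175/k + w(-132, 36)/(-10367) = -1175/(-3768/5077) + (-7 + 7*(-132))/(-10367) = -1175*(-5077/3768) + (-7 - 924)*(-1/10367) = 5965475/3768 - 931*(-1/10367) = 5965475/3768 + 133/1481 = 8835369619/5580408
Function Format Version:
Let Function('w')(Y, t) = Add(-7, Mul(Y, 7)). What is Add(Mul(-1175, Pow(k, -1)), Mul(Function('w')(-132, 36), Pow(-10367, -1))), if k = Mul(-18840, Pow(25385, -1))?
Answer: Rational(8835369619, 5580408) ≈ 1583.3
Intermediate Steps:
Function('w')(Y, t) = Add(-7, Mul(7, Y))
k = Rational(-3768, 5077) (k = Mul(-18840, Rational(1, 25385)) = Rational(-3768, 5077) ≈ -0.74217)
Add(Mul(-1175, Pow(k, -1)), Mul(Function('w')(-132, 36), Pow(-10367, -1))) = Add(Mul(-1175, Pow(Rational(-3768, 5077), -1)), Mul(Add(-7, Mul(7, -132)), Pow(-10367, -1))) = Add(Mul(-1175, Rational(-5077, 3768)), Mul(Add(-7, -924), Rational(-1, 10367))) = Add(Rational(5965475, 3768), Mul(-931, Rational(-1, 10367))) = Add(Rational(5965475, 3768), Rational(133, 1481)) = Rational(8835369619, 5580408)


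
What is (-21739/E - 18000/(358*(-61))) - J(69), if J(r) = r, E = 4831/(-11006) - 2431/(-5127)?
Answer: -13395632147863581/21696588031 ≈ -6.1741e+5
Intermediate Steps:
E = 1987049/56427762 (E = 4831*(-1/11006) - 2431*(-1/5127) = -4831/11006 + 2431/5127 = 1987049/56427762 ≈ 0.035214)
(-21739/E - 18000/(358*(-61))) - J(69) = (-21739/1987049/56427762 - 18000/(358*(-61))) - 1*69 = (-21739*56427762/1987049 - 18000/(-21838)) - 69 = (-1226683118118/1987049 - 18000*(-1/21838)) - 69 = (-1226683118118/1987049 + 9000/10919) - 69 = -13394135083289442/21696588031 - 69 = -13395632147863581/21696588031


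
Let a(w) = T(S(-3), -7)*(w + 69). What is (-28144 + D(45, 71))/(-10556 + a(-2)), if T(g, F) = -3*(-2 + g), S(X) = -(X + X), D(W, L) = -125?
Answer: 28269/11360 ≈ 2.4885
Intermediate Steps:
S(X) = -2*X
T(g, F) = 6 - 3*g
a(w) = -828 - 12*w (a(w) = (6 - (-6)*(-3))*(w + 69) = (6 - 3*6)*(69 + w) = (6 - 18)*(69 + w) = -12*(69 + w) = -828 - 12*w)
(-28144 + D(45, 71))/(-10556 + a(-2)) = (-28144 - 125)/(-10556 + (-828 - 12*(-2))) = -28269/(-10556 + (-828 + 24)) = -28269/(-10556 - 804) = -28269/(-11360) = -28269*(-1/11360) = 28269/11360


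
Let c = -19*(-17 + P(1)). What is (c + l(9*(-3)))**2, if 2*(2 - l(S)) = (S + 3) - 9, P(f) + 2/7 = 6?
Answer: 10634121/196 ≈ 54256.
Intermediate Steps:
P(f) = 40/7 (P(f) = -2/7 + 6 = 40/7)
c = 1501/7 (c = -19*(-17 + 40/7) = -19*(-79/7) = 1501/7 ≈ 214.43)
l(S) = 5 - S/2 (l(S) = 2 - ((S + 3) - 9)/2 = 2 - ((3 + S) - 9)/2 = 2 - (-6 + S)/2 = 2 + (3 - S/2) = 5 - S/2)
(c + l(9*(-3)))**2 = (1501/7 + (5 - 9*(-3)/2))**2 = (1501/7 + (5 - 1/2*(-27)))**2 = (1501/7 + (5 + 27/2))**2 = (1501/7 + 37/2)**2 = (3261/14)**2 = 10634121/196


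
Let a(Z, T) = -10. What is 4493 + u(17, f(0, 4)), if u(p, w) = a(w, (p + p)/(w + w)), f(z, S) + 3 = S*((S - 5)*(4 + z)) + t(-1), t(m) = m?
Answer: 4483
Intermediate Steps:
f(z, S) = -4 + S*(-5 + S)*(4 + z) (f(z, S) = -3 + (S*((S - 5)*(4 + z)) - 1) = -3 + (S*((-5 + S)*(4 + z)) - 1) = -3 + (S*(-5 + S)*(4 + z) - 1) = -3 + (-1 + S*(-5 + S)*(4 + z)) = -4 + S*(-5 + S)*(4 + z))
u(p, w) = -10
4493 + u(17, f(0, 4)) = 4493 - 10 = 4483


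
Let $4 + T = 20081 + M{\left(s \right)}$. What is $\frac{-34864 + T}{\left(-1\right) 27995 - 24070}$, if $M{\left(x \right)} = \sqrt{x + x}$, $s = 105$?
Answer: $\frac{1643}{5785} - \frac{\sqrt{210}}{52065} \approx 0.28373$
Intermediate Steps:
$M{\left(x \right)} = \sqrt{2} \sqrt{x}$ ($M{\left(x \right)} = \sqrt{2 x} = \sqrt{2} \sqrt{x}$)
$T = 20077 + \sqrt{210}$ ($T = -4 + \left(20081 + \sqrt{2} \sqrt{105}\right) = -4 + \left(20081 + \sqrt{210}\right) = 20077 + \sqrt{210} \approx 20092.0$)
$\frac{-34864 + T}{\left(-1\right) 27995 - 24070} = \frac{-34864 + \left(20077 + \sqrt{210}\right)}{\left(-1\right) 27995 - 24070} = \frac{-14787 + \sqrt{210}}{-27995 - 24070} = \frac{-14787 + \sqrt{210}}{-52065} = \left(-14787 + \sqrt{210}\right) \left(- \frac{1}{52065}\right) = \frac{1643}{5785} - \frac{\sqrt{210}}{52065}$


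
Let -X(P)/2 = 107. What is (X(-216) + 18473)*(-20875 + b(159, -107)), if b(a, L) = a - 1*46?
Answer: -379093358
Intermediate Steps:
X(P) = -214 (X(P) = -2*107 = -214)
b(a, L) = -46 + a (b(a, L) = a - 46 = -46 + a)
(X(-216) + 18473)*(-20875 + b(159, -107)) = (-214 + 18473)*(-20875 + (-46 + 159)) = 18259*(-20875 + 113) = 18259*(-20762) = -379093358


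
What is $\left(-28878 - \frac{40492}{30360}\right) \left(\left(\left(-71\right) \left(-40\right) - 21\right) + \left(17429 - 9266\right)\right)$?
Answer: $- \frac{1203595039213}{3795} \approx -3.1715 \cdot 10^{8}$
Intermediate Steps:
$\left(-28878 - \frac{40492}{30360}\right) \left(\left(\left(-71\right) \left(-40\right) - 21\right) + \left(17429 - 9266\right)\right) = \left(-28878 - \frac{10123}{7590}\right) \left(\left(2840 - 21\right) + 8163\right) = \left(-28878 - \frac{10123}{7590}\right) \left(2819 + 8163\right) = \left(- \frac{219194143}{7590}\right) 10982 = - \frac{1203595039213}{3795}$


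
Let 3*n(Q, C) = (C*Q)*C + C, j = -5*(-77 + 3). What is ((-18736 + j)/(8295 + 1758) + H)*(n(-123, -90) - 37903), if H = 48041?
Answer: -59567641845877/3351 ≈ -1.7776e+10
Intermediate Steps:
j = 370 (j = -5*(-74) = 370)
n(Q, C) = C/3 + Q*C²/3 (n(Q, C) = ((C*Q)*C + C)/3 = (Q*C² + C)/3 = (C + Q*C²)/3 = C/3 + Q*C²/3)
((-18736 + j)/(8295 + 1758) + H)*(n(-123, -90) - 37903) = ((-18736 + 370)/(8295 + 1758) + 48041)*((⅓)*(-90)*(1 - 90*(-123)) - 37903) = (-18366/10053 + 48041)*((⅓)*(-90)*(1 + 11070) - 37903) = (-18366*1/10053 + 48041)*((⅓)*(-90)*11071 - 37903) = (-6122/3351 + 48041)*(-332130 - 37903) = (160979269/3351)*(-370033) = -59567641845877/3351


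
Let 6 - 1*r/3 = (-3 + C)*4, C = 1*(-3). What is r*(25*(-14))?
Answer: -31500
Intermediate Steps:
C = -3
r = 90 (r = 18 - 3*(-3 - 3)*4 = 18 - (-18)*4 = 18 - 3*(-24) = 18 + 72 = 90)
r*(25*(-14)) = 90*(25*(-14)) = 90*(-350) = -31500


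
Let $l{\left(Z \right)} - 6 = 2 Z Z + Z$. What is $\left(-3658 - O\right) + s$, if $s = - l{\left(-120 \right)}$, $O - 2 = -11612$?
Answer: $-20734$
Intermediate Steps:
$O = -11610$ ($O = 2 - 11612 = -11610$)
$l{\left(Z \right)} = 6 + Z + 2 Z^{2}$ ($l{\left(Z \right)} = 6 + \left(2 Z Z + Z\right) = 6 + \left(2 Z^{2} + Z\right) = 6 + \left(Z + 2 Z^{2}\right) = 6 + Z + 2 Z^{2}$)
$s = -28686$ ($s = - (6 - 120 + 2 \left(-120\right)^{2}) = - (6 - 120 + 2 \cdot 14400) = - (6 - 120 + 28800) = \left(-1\right) 28686 = -28686$)
$\left(-3658 - O\right) + s = \left(-3658 - -11610\right) - 28686 = \left(-3658 + 11610\right) - 28686 = 7952 - 28686 = -20734$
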